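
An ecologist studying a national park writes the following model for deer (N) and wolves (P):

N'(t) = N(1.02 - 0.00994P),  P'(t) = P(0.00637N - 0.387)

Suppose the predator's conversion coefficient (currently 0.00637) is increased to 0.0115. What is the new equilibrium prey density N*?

N* ≈ 33.7

At the interior fixed point, setting dP/dt = 0 with P > 0 fixes N* = (predator death rate)/(NP coefficient) — independent of the other coefficients.
With the change, N* = 0.387/0.0115 = 33.7; it falls from 60.8.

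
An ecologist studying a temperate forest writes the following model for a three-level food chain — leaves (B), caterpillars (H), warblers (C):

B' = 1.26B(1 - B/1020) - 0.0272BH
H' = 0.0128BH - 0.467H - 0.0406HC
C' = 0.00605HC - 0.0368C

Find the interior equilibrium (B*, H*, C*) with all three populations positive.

From dC/dt = 0: 0.00605H* = 0.0368, so H* = 6.08.
From dB/dt = 0: 1.26(1 - B*/1020) = 0.0272·6.08, giving B* = 1020·(1 - 0.131) = 886.
From dH/dt = 0: 0.0128·886 - 0.467 = 0.0406C*, so C* = 10.9/0.0406 = 268.

B* ≈ 886, H* ≈ 6.08, C* ≈ 268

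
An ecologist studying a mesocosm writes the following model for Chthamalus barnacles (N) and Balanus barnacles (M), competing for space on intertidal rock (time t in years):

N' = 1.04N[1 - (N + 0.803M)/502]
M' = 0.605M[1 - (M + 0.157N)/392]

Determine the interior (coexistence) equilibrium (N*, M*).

Setting both brackets to zero gives the nullclines N + 0.803M = 502 and 0.157N + M = 392.
Substituting M = 392 - 0.157N into the first: N(1 - 0.803·0.157) = 502 - 0.803·392.
So N* = 187/0.874 = 214, and then M* = 392 - 0.157·214 = 358.

N* ≈ 214, M* ≈ 358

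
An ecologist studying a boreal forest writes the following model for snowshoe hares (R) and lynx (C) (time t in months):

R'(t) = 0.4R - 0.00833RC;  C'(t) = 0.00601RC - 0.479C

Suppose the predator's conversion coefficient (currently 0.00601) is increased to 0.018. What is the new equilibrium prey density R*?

At the interior fixed point, setting dC/dt = 0 with C > 0 fixes R* = (predator death rate)/(RC coefficient) — independent of the other coefficients.
With the change, R* = 0.479/0.018 = 26.6; it falls from 79.7.

R* ≈ 26.6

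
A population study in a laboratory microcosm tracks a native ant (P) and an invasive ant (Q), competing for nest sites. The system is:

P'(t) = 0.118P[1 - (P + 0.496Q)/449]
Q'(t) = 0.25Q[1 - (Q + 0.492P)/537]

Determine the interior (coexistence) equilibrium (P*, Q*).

Setting both brackets to zero gives the nullclines P + 0.496Q = 449 and 0.492P + Q = 537.
Substituting Q = 537 - 0.492P into the first: P(1 - 0.496·0.492) = 449 - 0.496·537.
So P* = 183/0.756 = 242, and then Q* = 537 - 0.492·242 = 418.

P* ≈ 242, Q* ≈ 418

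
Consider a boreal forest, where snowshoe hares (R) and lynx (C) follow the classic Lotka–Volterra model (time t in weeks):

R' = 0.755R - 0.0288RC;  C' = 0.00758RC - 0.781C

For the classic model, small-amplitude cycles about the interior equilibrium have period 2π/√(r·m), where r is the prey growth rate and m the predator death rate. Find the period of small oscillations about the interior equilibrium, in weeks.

T ≈ 8.18 weeks

Here r = 0.755 and m = 0.781, so r·m = 0.59.
ω = √0.59 = 0.768 per week, hence T = 2π/ω ≈ 8.18 weeks.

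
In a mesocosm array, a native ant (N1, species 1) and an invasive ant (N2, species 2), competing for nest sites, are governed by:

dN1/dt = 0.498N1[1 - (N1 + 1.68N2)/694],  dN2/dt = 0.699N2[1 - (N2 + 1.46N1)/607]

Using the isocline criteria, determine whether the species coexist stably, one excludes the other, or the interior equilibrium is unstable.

Compare the nullcline intercepts: K1/α12 = 694/1.68 = 413 < K2 = 607; K2/α21 = 607/1.46 = 416 < K1 = 694.
Since both are reversed, neither can invade when rare; the interior point is a saddle.

unstable coexistence (outcome depends on initial conditions)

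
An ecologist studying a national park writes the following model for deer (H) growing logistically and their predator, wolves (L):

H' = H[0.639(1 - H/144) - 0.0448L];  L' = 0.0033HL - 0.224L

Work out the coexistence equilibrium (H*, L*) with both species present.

H* ≈ 67.9, L* ≈ 7.54

From dL/dt = 0 with L > 0: 0.0033H* = 0.224, so H* = 67.9.
Substitute into dH/dt = 0: 0.639(1 - 67.9/144) = 0.0448L*.
The bracket is 0.529, giving L* = 0.338/0.0448 = 7.54.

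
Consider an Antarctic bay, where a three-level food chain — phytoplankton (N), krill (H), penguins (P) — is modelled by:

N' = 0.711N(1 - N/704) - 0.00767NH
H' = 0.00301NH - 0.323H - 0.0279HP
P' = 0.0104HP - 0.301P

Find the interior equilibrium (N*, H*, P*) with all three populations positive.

N* ≈ 484, H* ≈ 28.9, P* ≈ 40.7

From dP/dt = 0: 0.0104H* = 0.301, so H* = 28.9.
From dN/dt = 0: 0.711(1 - N*/704) = 0.00767·28.9, giving N* = 704·(1 - 0.312) = 484.
From dH/dt = 0: 0.00301·484 - 0.323 = 0.0279P*, so P* = 1.13/0.0279 = 40.7.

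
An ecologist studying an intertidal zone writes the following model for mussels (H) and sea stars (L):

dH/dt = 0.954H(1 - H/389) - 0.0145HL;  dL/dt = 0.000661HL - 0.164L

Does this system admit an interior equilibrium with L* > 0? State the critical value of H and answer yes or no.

Threshold H = 248; K > 248, so yes, the predator persists.

The predator equation gives dL/dt > 0 only when H > 0.164/0.000661 = 248.
Without the predator, H → K = 389. Since 389 > 248, the predator can invade and persist.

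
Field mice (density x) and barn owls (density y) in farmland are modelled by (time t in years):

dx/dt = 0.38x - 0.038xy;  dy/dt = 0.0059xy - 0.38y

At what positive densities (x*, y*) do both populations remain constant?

Set dy/dt = 0 with y > 0: 0.0059x - 0.38 = 0, so x* = 0.38/0.0059 = 64.4.
Set dx/dt = 0 with x > 0: 0.38 - 0.038y = 0, so y* = 0.38/0.038 = 10.

x* ≈ 64.4, y* ≈ 10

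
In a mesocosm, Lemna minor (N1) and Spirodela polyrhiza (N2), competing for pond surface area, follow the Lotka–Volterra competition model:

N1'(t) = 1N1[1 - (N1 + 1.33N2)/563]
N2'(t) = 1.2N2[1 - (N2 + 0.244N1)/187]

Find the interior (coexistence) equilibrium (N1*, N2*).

N1* ≈ 465, N2* ≈ 73.5

Setting both brackets to zero gives the nullclines N1 + 1.33N2 = 563 and 0.244N1 + N2 = 187.
Substituting N2 = 187 - 0.244N1 into the first: N1(1 - 1.33·0.244) = 563 - 1.33·187.
So N1* = 314/0.675 = 465, and then N2* = 187 - 0.244·465 = 73.5.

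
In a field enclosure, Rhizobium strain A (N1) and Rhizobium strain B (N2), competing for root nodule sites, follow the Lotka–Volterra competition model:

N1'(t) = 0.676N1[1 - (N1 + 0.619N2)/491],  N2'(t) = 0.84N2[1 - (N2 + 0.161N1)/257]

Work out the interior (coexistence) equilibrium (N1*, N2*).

Setting both brackets to zero gives the nullclines N1 + 0.619N2 = 491 and 0.161N1 + N2 = 257.
Substituting N2 = 257 - 0.161N1 into the first: N1(1 - 0.619·0.161) = 491 - 0.619·257.
So N1* = 332/0.9 = 369, and then N2* = 257 - 0.161·369 = 198.

N1* ≈ 369, N2* ≈ 198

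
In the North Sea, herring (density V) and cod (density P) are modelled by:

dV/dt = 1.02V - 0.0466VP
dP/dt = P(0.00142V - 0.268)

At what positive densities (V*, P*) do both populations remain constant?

V* ≈ 189, P* ≈ 21.9

Set dP/dt = 0 with P > 0: 0.00142V - 0.268 = 0, so V* = 0.268/0.00142 = 189.
Set dV/dt = 0 with V > 0: 1.02 - 0.0466P = 0, so P* = 1.02/0.0466 = 21.9.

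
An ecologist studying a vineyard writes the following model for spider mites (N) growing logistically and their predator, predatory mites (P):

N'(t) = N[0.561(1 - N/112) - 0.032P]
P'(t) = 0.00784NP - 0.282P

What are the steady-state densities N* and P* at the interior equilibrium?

From dP/dt = 0 with P > 0: 0.00784N* = 0.282, so N* = 36.
Substitute into dN/dt = 0: 0.561(1 - 36/112) = 0.032P*.
The bracket is 0.679, giving P* = 0.381/0.032 = 11.9.

N* ≈ 36, P* ≈ 11.9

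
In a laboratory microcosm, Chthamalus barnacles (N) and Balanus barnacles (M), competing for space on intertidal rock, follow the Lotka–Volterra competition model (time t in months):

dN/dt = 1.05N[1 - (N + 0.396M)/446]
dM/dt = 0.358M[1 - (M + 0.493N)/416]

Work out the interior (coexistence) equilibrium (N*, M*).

Setting both brackets to zero gives the nullclines N + 0.396M = 446 and 0.493N + M = 416.
Substituting M = 416 - 0.493N into the first: N(1 - 0.396·0.493) = 446 - 0.396·416.
So N* = 281/0.805 = 349, and then M* = 416 - 0.493·349 = 244.

N* ≈ 349, M* ≈ 244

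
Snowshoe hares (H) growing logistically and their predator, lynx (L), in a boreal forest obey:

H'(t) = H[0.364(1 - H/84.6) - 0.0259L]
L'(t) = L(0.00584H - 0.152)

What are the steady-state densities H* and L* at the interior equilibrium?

H* ≈ 26, L* ≈ 9.73

From dL/dt = 0 with L > 0: 0.00584H* = 0.152, so H* = 26.
Substitute into dH/dt = 0: 0.364(1 - 26/84.6) = 0.0259L*.
The bracket is 0.692, giving L* = 0.252/0.0259 = 9.73.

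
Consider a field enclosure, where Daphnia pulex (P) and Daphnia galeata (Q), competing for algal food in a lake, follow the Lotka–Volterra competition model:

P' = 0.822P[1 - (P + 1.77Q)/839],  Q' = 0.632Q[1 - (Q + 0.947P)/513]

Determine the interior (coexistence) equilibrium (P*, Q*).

Setting both brackets to zero gives the nullclines P + 1.77Q = 839 and 0.947P + Q = 513.
Substituting Q = 513 - 0.947P into the first: P(1 - 1.77·0.947) = 839 - 1.77·513.
So P* = -69/-0.676 = 102, and then Q* = 513 - 0.947·102 = 416.

P* ≈ 102, Q* ≈ 416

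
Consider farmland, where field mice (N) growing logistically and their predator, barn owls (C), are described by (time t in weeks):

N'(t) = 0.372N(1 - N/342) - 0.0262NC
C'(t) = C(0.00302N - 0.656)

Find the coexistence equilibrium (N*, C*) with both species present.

From dC/dt = 0 with C > 0: 0.00302N* = 0.656, so N* = 217.
Substitute into dN/dt = 0: 0.372(1 - 217/342) = 0.0262C*.
The bracket is 0.365, giving C* = 0.136/0.0262 = 5.18.

N* ≈ 217, C* ≈ 5.18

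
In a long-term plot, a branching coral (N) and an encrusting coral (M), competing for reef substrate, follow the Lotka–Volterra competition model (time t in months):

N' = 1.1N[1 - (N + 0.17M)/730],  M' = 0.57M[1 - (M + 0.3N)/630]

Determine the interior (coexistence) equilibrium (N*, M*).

Setting both brackets to zero gives the nullclines N + 0.17M = 730 and 0.3N + M = 630.
Substituting M = 630 - 0.3N into the first: N(1 - 0.17·0.3) = 730 - 0.17·630.
So N* = 623/0.949 = 656, and then M* = 630 - 0.3·656 = 433.

N* ≈ 656, M* ≈ 433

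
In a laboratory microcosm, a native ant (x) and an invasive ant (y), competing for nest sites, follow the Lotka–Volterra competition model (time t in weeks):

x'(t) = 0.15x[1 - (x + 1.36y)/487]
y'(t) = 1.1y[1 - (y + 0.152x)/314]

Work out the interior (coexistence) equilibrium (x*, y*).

Setting both brackets to zero gives the nullclines x + 1.36y = 487 and 0.152x + y = 314.
Substituting y = 314 - 0.152x into the first: x(1 - 1.36·0.152) = 487 - 1.36·314.
So x* = 60/0.793 = 75.6, and then y* = 314 - 0.152·75.6 = 303.

x* ≈ 75.6, y* ≈ 303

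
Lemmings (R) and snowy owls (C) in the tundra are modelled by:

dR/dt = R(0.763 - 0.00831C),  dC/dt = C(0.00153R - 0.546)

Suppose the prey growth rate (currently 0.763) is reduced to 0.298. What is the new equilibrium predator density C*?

At the interior fixed point, setting dR/dt = 0 with R > 0 fixes C* = (prey growth rate)/(RC coefficient) — independent of the other coefficients.
With the change, C* = 0.298/0.00831 = 35.9; it falls from 91.8.

C* ≈ 35.9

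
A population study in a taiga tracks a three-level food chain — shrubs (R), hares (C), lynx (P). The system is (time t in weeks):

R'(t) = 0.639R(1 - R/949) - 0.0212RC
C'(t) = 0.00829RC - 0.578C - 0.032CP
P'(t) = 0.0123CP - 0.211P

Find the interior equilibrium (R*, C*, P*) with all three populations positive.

From dP/dt = 0: 0.0123C* = 0.211, so C* = 17.2.
From dR/dt = 0: 0.639(1 - R*/949) = 0.0212·17.2, giving R* = 949·(1 - 0.569) = 409.
From dC/dt = 0: 0.00829·409 - 0.578 = 0.032P*, so P* = 2.81/0.032 = 87.9.

R* ≈ 409, C* ≈ 17.2, P* ≈ 87.9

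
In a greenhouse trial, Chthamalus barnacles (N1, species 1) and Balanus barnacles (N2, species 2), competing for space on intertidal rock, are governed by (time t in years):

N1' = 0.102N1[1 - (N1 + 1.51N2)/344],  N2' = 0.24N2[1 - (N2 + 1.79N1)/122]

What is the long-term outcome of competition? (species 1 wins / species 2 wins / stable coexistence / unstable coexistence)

Compare the nullcline intercepts: K1/α12 = 344/1.51 = 228 > K2 = 122; K2/α21 = 122/1.79 = 68.2 < K1 = 344.
Since the inequalities point opposite ways, species 1 can invade but species 2 cannot.

species 1 excludes species 2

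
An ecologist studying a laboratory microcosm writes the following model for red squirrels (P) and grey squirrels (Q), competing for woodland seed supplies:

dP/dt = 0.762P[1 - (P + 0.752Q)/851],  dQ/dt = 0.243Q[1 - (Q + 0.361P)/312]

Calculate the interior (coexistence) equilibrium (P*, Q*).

Setting both brackets to zero gives the nullclines P + 0.752Q = 851 and 0.361P + Q = 312.
Substituting Q = 312 - 0.361P into the first: P(1 - 0.752·0.361) = 851 - 0.752·312.
So P* = 616/0.729 = 846, and then Q* = 312 - 0.361·846 = 6.57.

P* ≈ 846, Q* ≈ 6.57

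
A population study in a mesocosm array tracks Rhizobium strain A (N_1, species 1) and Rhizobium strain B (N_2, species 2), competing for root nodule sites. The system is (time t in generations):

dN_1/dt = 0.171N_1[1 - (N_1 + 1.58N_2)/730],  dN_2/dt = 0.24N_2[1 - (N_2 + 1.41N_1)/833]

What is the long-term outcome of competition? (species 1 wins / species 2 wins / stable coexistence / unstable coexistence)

unstable coexistence (outcome depends on initial conditions)

Compare the nullcline intercepts: K1/α12 = 730/1.58 = 462 < K2 = 833; K2/α21 = 833/1.41 = 591 < K1 = 730.
Since both are reversed, neither can invade when rare; the interior point is a saddle.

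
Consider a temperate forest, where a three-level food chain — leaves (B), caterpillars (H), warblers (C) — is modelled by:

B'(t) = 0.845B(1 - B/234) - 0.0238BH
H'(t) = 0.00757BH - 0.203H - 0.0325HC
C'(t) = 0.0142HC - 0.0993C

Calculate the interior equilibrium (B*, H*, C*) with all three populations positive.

From dC/dt = 0: 0.0142H* = 0.0993, so H* = 6.99.
From dB/dt = 0: 0.845(1 - B*/234) = 0.0238·6.99, giving B* = 234·(1 - 0.197) = 188.
From dH/dt = 0: 0.00757·188 - 0.203 = 0.0325C*, so C* = 1.22/0.0325 = 37.5.

B* ≈ 188, H* ≈ 6.99, C* ≈ 37.5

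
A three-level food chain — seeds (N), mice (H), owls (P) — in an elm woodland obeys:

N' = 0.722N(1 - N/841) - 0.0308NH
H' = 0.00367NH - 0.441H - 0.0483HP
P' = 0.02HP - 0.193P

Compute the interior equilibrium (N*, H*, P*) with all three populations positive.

From dP/dt = 0: 0.02H* = 0.193, so H* = 9.65.
From dN/dt = 0: 0.722(1 - N*/841) = 0.0308·9.65, giving N* = 841·(1 - 0.412) = 495.
From dH/dt = 0: 0.00367·495 - 0.441 = 0.0483P*, so P* = 1.37/0.0483 = 28.5.

N* ≈ 495, H* ≈ 9.65, P* ≈ 28.5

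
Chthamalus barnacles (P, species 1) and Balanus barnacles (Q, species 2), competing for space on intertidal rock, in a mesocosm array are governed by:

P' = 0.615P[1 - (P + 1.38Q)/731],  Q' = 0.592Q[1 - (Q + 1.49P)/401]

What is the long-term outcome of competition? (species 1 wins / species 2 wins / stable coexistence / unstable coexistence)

species 1 excludes species 2

Compare the nullcline intercepts: K1/α12 = 731/1.38 = 530 > K2 = 401; K2/α21 = 401/1.49 = 269 < K1 = 731.
Since the inequalities point opposite ways, species 1 can invade but species 2 cannot.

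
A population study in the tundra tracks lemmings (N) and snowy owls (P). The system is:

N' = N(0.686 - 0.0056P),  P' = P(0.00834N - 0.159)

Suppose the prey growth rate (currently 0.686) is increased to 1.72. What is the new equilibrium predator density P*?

P* ≈ 307

At the interior fixed point, setting dN/dt = 0 with N > 0 fixes P* = (prey growth rate)/(NP coefficient) — independent of the other coefficients.
With the change, P* = 1.72/0.0056 = 307; it rises from 123.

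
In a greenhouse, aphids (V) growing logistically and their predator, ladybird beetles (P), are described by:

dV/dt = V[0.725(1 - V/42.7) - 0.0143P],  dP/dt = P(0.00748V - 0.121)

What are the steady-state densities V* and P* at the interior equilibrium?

From dP/dt = 0 with P > 0: 0.00748V* = 0.121, so V* = 16.2.
Substitute into dV/dt = 0: 0.725(1 - 16.2/42.7) = 0.0143P*.
The bracket is 0.621, giving P* = 0.45/0.0143 = 31.5.

V* ≈ 16.2, P* ≈ 31.5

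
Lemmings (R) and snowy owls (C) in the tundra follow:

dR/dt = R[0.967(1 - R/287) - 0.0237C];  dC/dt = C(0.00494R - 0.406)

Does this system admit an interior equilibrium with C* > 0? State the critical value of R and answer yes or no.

Threshold R = 82.2; K > 82.2, so yes, the predator persists.

The predator equation gives dC/dt > 0 only when R > 0.406/0.00494 = 82.2.
Without the predator, R → K = 287. Since 287 > 82.2, the predator can invade and persist.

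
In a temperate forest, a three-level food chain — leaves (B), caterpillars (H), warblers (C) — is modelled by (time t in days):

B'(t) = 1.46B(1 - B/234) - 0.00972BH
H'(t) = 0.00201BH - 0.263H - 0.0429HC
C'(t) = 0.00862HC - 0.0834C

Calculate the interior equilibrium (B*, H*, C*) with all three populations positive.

From dC/dt = 0: 0.00862H* = 0.0834, so H* = 9.68.
From dB/dt = 0: 1.46(1 - B*/234) = 0.00972·9.68, giving B* = 234·(1 - 0.0644) = 219.
From dH/dt = 0: 0.00201·219 - 0.263 = 0.0429C*, so C* = 0.177/0.0429 = 4.13.

B* ≈ 219, H* ≈ 9.68, C* ≈ 4.13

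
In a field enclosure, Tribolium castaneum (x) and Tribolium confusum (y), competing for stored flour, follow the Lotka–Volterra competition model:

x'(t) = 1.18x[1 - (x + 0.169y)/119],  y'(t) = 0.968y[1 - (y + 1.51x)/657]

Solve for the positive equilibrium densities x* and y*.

Setting both brackets to zero gives the nullclines x + 0.169y = 119 and 1.51x + y = 657.
Substituting y = 657 - 1.51x into the first: x(1 - 0.169·1.51) = 119 - 0.169·657.
So x* = 7.97/0.745 = 10.7, and then y* = 657 - 1.51·10.7 = 641.

x* ≈ 10.7, y* ≈ 641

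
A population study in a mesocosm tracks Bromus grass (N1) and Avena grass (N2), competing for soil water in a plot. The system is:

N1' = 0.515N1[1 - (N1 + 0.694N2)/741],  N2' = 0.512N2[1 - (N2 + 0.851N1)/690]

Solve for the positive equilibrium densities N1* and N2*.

Setting both brackets to zero gives the nullclines N1 + 0.694N2 = 741 and 0.851N1 + N2 = 690.
Substituting N2 = 690 - 0.851N1 into the first: N1(1 - 0.694·0.851) = 741 - 0.694·690.
So N1* = 262/0.409 = 640, and then N2* = 690 - 0.851·640 = 145.

N1* ≈ 640, N2* ≈ 145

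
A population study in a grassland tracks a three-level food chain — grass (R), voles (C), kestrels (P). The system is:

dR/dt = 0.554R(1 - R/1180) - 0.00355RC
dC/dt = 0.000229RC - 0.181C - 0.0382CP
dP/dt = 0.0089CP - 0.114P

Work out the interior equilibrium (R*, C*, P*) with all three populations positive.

R* ≈ 1080, C* ≈ 12.8, P* ≈ 1.75

From dP/dt = 0: 0.0089C* = 0.114, so C* = 12.8.
From dR/dt = 0: 0.554(1 - R*/1180) = 0.00355·12.8, giving R* = 1180·(1 - 0.0821) = 1080.
From dC/dt = 0: 0.000229·1080 - 0.181 = 0.0382P*, so P* = 0.067/0.0382 = 1.75.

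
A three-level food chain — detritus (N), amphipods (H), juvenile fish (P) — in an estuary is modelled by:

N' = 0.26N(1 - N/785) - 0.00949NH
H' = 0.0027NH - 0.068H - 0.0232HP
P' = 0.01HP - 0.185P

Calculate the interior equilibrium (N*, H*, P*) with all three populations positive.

N* ≈ 255, H* ≈ 18.5, P* ≈ 26.7

From dP/dt = 0: 0.01H* = 0.185, so H* = 18.5.
From dN/dt = 0: 0.26(1 - N*/785) = 0.00949·18.5, giving N* = 785·(1 - 0.675) = 255.
From dH/dt = 0: 0.0027·255 - 0.068 = 0.0232P*, so P* = 0.62/0.0232 = 26.7.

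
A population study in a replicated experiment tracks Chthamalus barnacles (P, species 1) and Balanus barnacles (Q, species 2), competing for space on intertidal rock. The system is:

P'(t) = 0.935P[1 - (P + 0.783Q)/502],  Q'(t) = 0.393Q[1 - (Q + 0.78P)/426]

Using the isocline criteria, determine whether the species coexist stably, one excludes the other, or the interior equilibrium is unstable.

stable coexistence

Compare the nullcline intercepts: K1/α12 = 502/0.783 = 641 > K2 = 426; K2/α21 = 426/0.78 = 546 > K1 = 502.
Since both inequalities hold, each species can invade when rare, so the interior equilibrium is stable.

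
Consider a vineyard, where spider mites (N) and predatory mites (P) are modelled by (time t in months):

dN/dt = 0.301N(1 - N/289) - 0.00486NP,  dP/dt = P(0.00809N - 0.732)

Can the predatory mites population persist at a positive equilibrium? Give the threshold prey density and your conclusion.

Threshold N = 90.5; K > 90.5, so yes, the predator persists.

The predator equation gives dP/dt > 0 only when N > 0.732/0.00809 = 90.5.
Without the predator, N → K = 289. Since 289 > 90.5, the predator can invade and persist.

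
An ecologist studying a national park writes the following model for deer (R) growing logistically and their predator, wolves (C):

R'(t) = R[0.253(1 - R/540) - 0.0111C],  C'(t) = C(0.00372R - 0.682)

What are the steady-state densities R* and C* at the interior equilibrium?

From dC/dt = 0 with C > 0: 0.00372R* = 0.682, so R* = 183.
Substitute into dR/dt = 0: 0.253(1 - 183/540) = 0.0111C*.
The bracket is 0.66, giving C* = 0.167/0.0111 = 15.1.

R* ≈ 183, C* ≈ 15.1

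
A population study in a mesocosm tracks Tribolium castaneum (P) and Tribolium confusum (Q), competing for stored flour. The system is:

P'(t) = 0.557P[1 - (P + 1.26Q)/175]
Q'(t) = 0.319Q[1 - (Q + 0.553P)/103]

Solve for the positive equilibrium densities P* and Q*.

Setting both brackets to zero gives the nullclines P + 1.26Q = 175 and 0.553P + Q = 103.
Substituting Q = 103 - 0.553P into the first: P(1 - 1.26·0.553) = 175 - 1.26·103.
So P* = 45.2/0.303 = 149, and then Q* = 103 - 0.553·149 = 20.5.

P* ≈ 149, Q* ≈ 20.5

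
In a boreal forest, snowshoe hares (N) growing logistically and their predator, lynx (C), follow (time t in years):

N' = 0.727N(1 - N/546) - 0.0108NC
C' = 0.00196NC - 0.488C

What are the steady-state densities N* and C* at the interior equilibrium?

From dC/dt = 0 with C > 0: 0.00196N* = 0.488, so N* = 249.
Substitute into dN/dt = 0: 0.727(1 - 249/546) = 0.0108C*.
The bracket is 0.544, giving C* = 0.395/0.0108 = 36.6.

N* ≈ 249, C* ≈ 36.6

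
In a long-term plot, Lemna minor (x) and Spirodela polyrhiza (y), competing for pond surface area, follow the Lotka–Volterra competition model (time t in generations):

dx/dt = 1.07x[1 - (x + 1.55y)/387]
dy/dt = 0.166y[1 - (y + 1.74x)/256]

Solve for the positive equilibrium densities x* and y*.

x* ≈ 5.77, y* ≈ 246

Setting both brackets to zero gives the nullclines x + 1.55y = 387 and 1.74x + y = 256.
Substituting y = 256 - 1.74x into the first: x(1 - 1.55·1.74) = 387 - 1.55·256.
So x* = -9.8/-1.7 = 5.77, and then y* = 256 - 1.74·5.77 = 246.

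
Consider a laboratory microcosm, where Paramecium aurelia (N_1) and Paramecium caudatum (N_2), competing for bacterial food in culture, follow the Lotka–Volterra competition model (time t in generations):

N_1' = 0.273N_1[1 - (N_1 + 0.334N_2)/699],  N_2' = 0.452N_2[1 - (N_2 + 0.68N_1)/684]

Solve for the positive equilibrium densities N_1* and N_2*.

N_1* ≈ 609, N_2* ≈ 270

Setting both brackets to zero gives the nullclines N_1 + 0.334N_2 = 699 and 0.68N_1 + N_2 = 684.
Substituting N_2 = 684 - 0.68N_1 into the first: N_1(1 - 0.334·0.68) = 699 - 0.334·684.
So N_1* = 471/0.773 = 609, and then N_2* = 684 - 0.68·609 = 270.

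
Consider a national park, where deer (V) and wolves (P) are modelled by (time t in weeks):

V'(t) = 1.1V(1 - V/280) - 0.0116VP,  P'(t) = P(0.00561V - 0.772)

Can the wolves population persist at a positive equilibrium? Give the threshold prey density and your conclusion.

Threshold V = 138; K > 138, so yes, the predator persists.

The predator equation gives dP/dt > 0 only when V > 0.772/0.00561 = 138.
Without the predator, V → K = 280. Since 280 > 138, the predator can invade and persist.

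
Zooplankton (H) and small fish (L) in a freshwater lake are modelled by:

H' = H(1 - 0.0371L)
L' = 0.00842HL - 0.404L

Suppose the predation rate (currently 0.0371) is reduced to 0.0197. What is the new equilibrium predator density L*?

At the interior fixed point, setting dH/dt = 0 with H > 0 fixes L* = (prey growth rate)/(HL coefficient) — independent of the other coefficients.
With the change, L* = 1/0.0197 = 50.8; it rises from 27.

L* ≈ 50.8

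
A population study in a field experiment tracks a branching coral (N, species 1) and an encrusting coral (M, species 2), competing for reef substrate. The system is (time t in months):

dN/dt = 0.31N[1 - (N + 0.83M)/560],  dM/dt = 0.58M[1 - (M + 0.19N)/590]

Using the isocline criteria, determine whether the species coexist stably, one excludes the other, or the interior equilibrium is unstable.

stable coexistence

Compare the nullcline intercepts: K1/α12 = 560/0.83 = 675 > K2 = 590; K2/α21 = 590/0.19 = 3110 > K1 = 560.
Since both inequalities hold, each species can invade when rare, so the interior equilibrium is stable.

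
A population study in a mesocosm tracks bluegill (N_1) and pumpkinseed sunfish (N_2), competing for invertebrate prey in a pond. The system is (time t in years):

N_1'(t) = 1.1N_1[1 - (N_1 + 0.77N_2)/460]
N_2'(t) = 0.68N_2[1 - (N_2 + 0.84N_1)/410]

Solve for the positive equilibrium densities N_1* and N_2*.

Setting both brackets to zero gives the nullclines N_1 + 0.77N_2 = 460 and 0.84N_1 + N_2 = 410.
Substituting N_2 = 410 - 0.84N_1 into the first: N_1(1 - 0.77·0.84) = 460 - 0.77·410.
So N_1* = 144/0.353 = 409, and then N_2* = 410 - 0.84·409 = 66.8.

N_1* ≈ 409, N_2* ≈ 66.8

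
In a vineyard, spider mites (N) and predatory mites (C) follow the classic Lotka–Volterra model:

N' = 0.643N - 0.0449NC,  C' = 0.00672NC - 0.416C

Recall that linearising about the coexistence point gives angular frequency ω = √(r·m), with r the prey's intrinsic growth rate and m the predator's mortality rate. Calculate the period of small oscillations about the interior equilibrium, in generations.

Here r = 0.643 and m = 0.416, so r·m = 0.267.
ω = √0.267 = 0.517 per generation, hence T = 2π/ω ≈ 12.1 generations.

T ≈ 12.1 generations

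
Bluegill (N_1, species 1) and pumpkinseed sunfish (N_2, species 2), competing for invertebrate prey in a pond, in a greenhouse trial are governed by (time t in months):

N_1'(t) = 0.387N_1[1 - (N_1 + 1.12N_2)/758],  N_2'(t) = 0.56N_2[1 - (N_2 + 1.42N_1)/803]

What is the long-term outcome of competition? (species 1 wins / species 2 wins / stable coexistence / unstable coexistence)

Compare the nullcline intercepts: K1/α12 = 758/1.12 = 677 < K2 = 803; K2/α21 = 803/1.42 = 565 < K1 = 758.
Since both are reversed, neither can invade when rare; the interior point is a saddle.

unstable coexistence (outcome depends on initial conditions)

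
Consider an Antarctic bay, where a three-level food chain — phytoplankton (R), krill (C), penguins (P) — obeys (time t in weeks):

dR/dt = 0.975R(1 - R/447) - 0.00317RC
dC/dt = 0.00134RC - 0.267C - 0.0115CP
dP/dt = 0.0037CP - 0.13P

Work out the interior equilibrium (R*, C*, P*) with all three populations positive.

R* ≈ 396, C* ≈ 35.1, P* ≈ 22.9

From dP/dt = 0: 0.0037C* = 0.13, so C* = 35.1.
From dR/dt = 0: 0.975(1 - R*/447) = 0.00317·35.1, giving R* = 447·(1 - 0.114) = 396.
From dC/dt = 0: 0.00134·396 - 0.267 = 0.0115P*, so P* = 0.264/0.0115 = 22.9.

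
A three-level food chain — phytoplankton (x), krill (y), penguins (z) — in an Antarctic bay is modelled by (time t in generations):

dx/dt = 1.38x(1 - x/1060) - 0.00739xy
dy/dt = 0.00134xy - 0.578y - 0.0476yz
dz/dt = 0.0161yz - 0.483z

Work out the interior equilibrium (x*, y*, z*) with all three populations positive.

x* ≈ 890, y* ≈ 30, z* ≈ 12.9

From dz/dt = 0: 0.0161y* = 0.483, so y* = 30.
From dx/dt = 0: 1.38(1 - x*/1060) = 0.00739·30, giving x* = 1060·(1 - 0.161) = 890.
From dy/dt = 0: 0.00134·890 - 0.578 = 0.0476z*, so z* = 0.614/0.0476 = 12.9.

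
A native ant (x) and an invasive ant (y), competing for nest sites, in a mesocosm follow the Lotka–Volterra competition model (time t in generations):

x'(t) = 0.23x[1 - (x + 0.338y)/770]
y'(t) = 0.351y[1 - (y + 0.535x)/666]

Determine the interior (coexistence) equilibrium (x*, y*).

Setting both brackets to zero gives the nullclines x + 0.338y = 770 and 0.535x + y = 666.
Substituting y = 666 - 0.535x into the first: x(1 - 0.338·0.535) = 770 - 0.338·666.
So x* = 545/0.819 = 665, and then y* = 666 - 0.535·665 = 310.

x* ≈ 665, y* ≈ 310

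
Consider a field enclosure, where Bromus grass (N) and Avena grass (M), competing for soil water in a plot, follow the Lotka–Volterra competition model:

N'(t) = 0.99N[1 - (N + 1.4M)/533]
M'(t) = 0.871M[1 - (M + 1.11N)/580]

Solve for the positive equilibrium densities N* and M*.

N* ≈ 504, M* ≈ 21

Setting both brackets to zero gives the nullclines N + 1.4M = 533 and 1.11N + M = 580.
Substituting M = 580 - 1.11N into the first: N(1 - 1.4·1.11) = 533 - 1.4·580.
So N* = -279/-0.554 = 504, and then M* = 580 - 1.11·504 = 21.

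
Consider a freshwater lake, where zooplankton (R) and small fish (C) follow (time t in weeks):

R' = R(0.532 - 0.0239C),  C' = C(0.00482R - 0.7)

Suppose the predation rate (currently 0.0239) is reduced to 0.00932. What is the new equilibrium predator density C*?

C* ≈ 57.1

At the interior fixed point, setting dR/dt = 0 with R > 0 fixes C* = (prey growth rate)/(RC coefficient) — independent of the other coefficients.
With the change, C* = 0.532/0.00932 = 57.1; it rises from 22.3.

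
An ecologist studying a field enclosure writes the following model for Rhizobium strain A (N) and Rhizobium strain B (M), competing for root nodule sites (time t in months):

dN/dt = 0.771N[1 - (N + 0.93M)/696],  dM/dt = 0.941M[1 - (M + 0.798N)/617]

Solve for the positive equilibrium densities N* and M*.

Setting both brackets to zero gives the nullclines N + 0.93M = 696 and 0.798N + M = 617.
Substituting M = 617 - 0.798N into the first: N(1 - 0.93·0.798) = 696 - 0.93·617.
So N* = 122/0.258 = 474, and then M* = 617 - 0.798·474 = 239.

N* ≈ 474, M* ≈ 239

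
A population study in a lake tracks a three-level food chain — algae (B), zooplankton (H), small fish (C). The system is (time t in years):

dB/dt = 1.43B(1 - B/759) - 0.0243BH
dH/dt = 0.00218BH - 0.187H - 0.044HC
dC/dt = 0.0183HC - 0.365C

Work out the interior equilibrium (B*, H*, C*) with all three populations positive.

B* ≈ 502, H* ≈ 19.9, C* ≈ 20.6

From dC/dt = 0: 0.0183H* = 0.365, so H* = 19.9.
From dB/dt = 0: 1.43(1 - B*/759) = 0.0243·19.9, giving B* = 759·(1 - 0.339) = 502.
From dH/dt = 0: 0.00218·502 - 0.187 = 0.044C*, so C* = 0.907/0.044 = 20.6.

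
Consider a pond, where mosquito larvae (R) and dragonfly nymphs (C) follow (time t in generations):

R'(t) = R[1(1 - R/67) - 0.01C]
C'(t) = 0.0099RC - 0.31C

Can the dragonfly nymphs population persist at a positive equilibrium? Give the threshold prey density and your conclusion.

Threshold R = 31.3; K > 31.3, so yes, the predator persists.

The predator equation gives dC/dt > 0 only when R > 0.31/0.0099 = 31.3.
Without the predator, R → K = 67. Since 67 > 31.3, the predator can invade and persist.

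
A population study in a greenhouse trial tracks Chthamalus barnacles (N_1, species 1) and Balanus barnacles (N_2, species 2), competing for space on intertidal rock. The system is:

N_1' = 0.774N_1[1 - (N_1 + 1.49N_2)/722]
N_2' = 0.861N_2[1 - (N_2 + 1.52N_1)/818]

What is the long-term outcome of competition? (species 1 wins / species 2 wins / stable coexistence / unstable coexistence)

Compare the nullcline intercepts: K1/α12 = 722/1.49 = 485 < K2 = 818; K2/α21 = 818/1.52 = 538 < K1 = 722.
Since both are reversed, neither can invade when rare; the interior point is a saddle.

unstable coexistence (outcome depends on initial conditions)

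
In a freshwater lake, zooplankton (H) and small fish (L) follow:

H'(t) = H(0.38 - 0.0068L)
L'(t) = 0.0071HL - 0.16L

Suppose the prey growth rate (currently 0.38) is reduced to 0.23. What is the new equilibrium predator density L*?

At the interior fixed point, setting dH/dt = 0 with H > 0 fixes L* = (prey growth rate)/(HL coefficient) — independent of the other coefficients.
With the change, L* = 0.23/0.0068 = 33.8; it falls from 55.9.

L* ≈ 33.8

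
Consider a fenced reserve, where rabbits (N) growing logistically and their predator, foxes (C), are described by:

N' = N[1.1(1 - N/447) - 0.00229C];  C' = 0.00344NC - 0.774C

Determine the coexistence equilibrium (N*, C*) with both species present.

From dC/dt = 0 with C > 0: 0.00344N* = 0.774, so N* = 225.
Substitute into dN/dt = 0: 1.1(1 - 225/447) = 0.00229C*.
The bracket is 0.497, giving C* = 0.546/0.00229 = 239.

N* ≈ 225, C* ≈ 239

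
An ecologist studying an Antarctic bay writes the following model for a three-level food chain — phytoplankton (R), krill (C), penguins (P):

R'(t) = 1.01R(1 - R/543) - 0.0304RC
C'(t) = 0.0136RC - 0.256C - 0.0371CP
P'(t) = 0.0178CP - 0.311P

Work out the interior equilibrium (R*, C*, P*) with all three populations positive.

R* ≈ 257, C* ≈ 17.5, P* ≈ 87.5

From dP/dt = 0: 0.0178C* = 0.311, so C* = 17.5.
From dR/dt = 0: 1.01(1 - R*/543) = 0.0304·17.5, giving R* = 543·(1 - 0.526) = 257.
From dC/dt = 0: 0.0136·257 - 0.256 = 0.0371P*, so P* = 3.25/0.0371 = 87.5.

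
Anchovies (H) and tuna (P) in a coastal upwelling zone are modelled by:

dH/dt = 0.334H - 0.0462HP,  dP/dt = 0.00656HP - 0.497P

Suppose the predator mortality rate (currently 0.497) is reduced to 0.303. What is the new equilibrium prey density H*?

At the interior fixed point, setting dP/dt = 0 with P > 0 fixes H* = (predator death rate)/(HP coefficient) — independent of the other coefficients.
With the change, H* = 0.303/0.00656 = 46.2; it falls from 75.8.

H* ≈ 46.2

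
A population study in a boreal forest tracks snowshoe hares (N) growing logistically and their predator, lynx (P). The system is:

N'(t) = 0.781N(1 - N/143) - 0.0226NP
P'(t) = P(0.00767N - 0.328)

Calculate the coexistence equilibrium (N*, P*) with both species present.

N* ≈ 42.8, P* ≈ 24.2

From dP/dt = 0 with P > 0: 0.00767N* = 0.328, so N* = 42.8.
Substitute into dN/dt = 0: 0.781(1 - 42.8/143) = 0.0226P*.
The bracket is 0.701, giving P* = 0.547/0.0226 = 24.2.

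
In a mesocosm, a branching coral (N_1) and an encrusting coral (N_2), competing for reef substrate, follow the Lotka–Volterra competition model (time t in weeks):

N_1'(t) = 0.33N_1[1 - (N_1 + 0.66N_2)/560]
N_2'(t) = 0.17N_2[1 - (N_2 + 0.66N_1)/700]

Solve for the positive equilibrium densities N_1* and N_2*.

N_1* ≈ 174, N_2* ≈ 585

Setting both brackets to zero gives the nullclines N_1 + 0.66N_2 = 560 and 0.66N_1 + N_2 = 700.
Substituting N_2 = 700 - 0.66N_1 into the first: N_1(1 - 0.66·0.66) = 560 - 0.66·700.
So N_1* = 98/0.564 = 174, and then N_2* = 700 - 0.66·174 = 585.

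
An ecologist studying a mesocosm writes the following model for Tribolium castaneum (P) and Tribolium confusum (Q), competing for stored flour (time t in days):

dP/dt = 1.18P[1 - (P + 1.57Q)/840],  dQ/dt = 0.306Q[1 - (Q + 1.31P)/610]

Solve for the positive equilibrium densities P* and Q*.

P* ≈ 111, Q* ≈ 464

Setting both brackets to zero gives the nullclines P + 1.57Q = 840 and 1.31P + Q = 610.
Substituting Q = 610 - 1.31P into the first: P(1 - 1.57·1.31) = 840 - 1.57·610.
So P* = -118/-1.06 = 111, and then Q* = 610 - 1.31·111 = 464.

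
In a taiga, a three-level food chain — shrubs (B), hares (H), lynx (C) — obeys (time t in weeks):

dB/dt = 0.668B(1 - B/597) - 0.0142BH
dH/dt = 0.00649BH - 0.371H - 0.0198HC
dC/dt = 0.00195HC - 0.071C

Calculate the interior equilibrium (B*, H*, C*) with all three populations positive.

From dC/dt = 0: 0.00195H* = 0.071, so H* = 36.4.
From dB/dt = 0: 0.668(1 - B*/597) = 0.0142·36.4, giving B* = 597·(1 - 0.774) = 135.
From dH/dt = 0: 0.00649·135 - 0.371 = 0.0198C*, so C* = 0.505/0.0198 = 25.5.

B* ≈ 135, H* ≈ 36.4, C* ≈ 25.5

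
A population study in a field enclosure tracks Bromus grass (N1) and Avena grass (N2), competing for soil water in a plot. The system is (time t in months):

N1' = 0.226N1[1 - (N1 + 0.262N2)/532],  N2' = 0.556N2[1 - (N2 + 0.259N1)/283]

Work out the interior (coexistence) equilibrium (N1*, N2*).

N1* ≈ 491, N2* ≈ 156

Setting both brackets to zero gives the nullclines N1 + 0.262N2 = 532 and 0.259N1 + N2 = 283.
Substituting N2 = 283 - 0.259N1 into the first: N1(1 - 0.262·0.259) = 532 - 0.262·283.
So N1* = 458/0.932 = 491, and then N2* = 283 - 0.259·491 = 156.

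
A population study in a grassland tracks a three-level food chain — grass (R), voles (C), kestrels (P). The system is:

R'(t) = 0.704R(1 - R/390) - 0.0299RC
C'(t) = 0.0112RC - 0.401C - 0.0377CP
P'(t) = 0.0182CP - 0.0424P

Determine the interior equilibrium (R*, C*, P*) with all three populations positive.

From dP/dt = 0: 0.0182C* = 0.0424, so C* = 2.33.
From dR/dt = 0: 0.704(1 - R*/390) = 0.0299·2.33, giving R* = 390·(1 - 0.0989) = 351.
From dC/dt = 0: 0.0112·351 - 0.401 = 0.0377P*, so P* = 3.53/0.0377 = 93.8.

R* ≈ 351, C* ≈ 2.33, P* ≈ 93.8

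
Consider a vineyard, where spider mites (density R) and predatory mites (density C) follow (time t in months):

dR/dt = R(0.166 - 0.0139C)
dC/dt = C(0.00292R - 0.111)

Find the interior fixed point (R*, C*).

Set dC/dt = 0 with C > 0: 0.00292R - 0.111 = 0, so R* = 0.111/0.00292 = 38.
Set dR/dt = 0 with R > 0: 0.166 - 0.0139C = 0, so C* = 0.166/0.0139 = 11.9.

R* ≈ 38, C* ≈ 11.9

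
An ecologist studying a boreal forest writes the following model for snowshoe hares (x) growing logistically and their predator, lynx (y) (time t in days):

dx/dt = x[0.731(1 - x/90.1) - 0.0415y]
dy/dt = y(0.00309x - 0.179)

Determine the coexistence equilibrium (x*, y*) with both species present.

From dy/dt = 0 with y > 0: 0.00309x* = 0.179, so x* = 57.9.
Substitute into dx/dt = 0: 0.731(1 - 57.9/90.1) = 0.0415y*.
The bracket is 0.357, giving y* = 0.261/0.0415 = 6.29.

x* ≈ 57.9, y* ≈ 6.29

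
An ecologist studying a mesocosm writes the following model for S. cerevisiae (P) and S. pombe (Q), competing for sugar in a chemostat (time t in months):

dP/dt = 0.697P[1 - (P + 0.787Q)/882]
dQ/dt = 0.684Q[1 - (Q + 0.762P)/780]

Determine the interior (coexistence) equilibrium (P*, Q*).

Setting both brackets to zero gives the nullclines P + 0.787Q = 882 and 0.762P + Q = 780.
Substituting Q = 780 - 0.762P into the first: P(1 - 0.787·0.762) = 882 - 0.787·780.
So P* = 268/0.4 = 670, and then Q* = 780 - 0.762·670 = 270.

P* ≈ 670, Q* ≈ 270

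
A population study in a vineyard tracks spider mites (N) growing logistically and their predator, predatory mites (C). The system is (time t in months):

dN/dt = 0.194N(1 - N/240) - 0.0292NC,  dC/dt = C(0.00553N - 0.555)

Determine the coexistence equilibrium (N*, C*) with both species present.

From dC/dt = 0 with C > 0: 0.00553N* = 0.555, so N* = 100.
Substitute into dN/dt = 0: 0.194(1 - 100/240) = 0.0292C*.
The bracket is 0.582, giving C* = 0.113/0.0292 = 3.87.

N* ≈ 100, C* ≈ 3.87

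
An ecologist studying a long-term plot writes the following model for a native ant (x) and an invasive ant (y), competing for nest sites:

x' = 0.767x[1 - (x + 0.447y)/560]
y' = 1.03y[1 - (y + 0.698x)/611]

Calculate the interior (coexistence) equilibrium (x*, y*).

Setting both brackets to zero gives the nullclines x + 0.447y = 560 and 0.698x + y = 611.
Substituting y = 611 - 0.698x into the first: x(1 - 0.447·0.698) = 560 - 0.447·611.
So x* = 287/0.688 = 417, and then y* = 611 - 0.698·417 = 320.

x* ≈ 417, y* ≈ 320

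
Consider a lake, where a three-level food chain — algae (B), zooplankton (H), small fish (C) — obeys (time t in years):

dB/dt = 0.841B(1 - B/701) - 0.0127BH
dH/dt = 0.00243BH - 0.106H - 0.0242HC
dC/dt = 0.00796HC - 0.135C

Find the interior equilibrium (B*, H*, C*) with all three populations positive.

From dC/dt = 0: 0.00796H* = 0.135, so H* = 17.
From dB/dt = 0: 0.841(1 - B*/701) = 0.0127·17, giving B* = 701·(1 - 0.256) = 521.
From dH/dt = 0: 0.00243·521 - 0.106 = 0.0242C*, so C* = 1.16/0.0242 = 48.

B* ≈ 521, H* ≈ 17, C* ≈ 48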